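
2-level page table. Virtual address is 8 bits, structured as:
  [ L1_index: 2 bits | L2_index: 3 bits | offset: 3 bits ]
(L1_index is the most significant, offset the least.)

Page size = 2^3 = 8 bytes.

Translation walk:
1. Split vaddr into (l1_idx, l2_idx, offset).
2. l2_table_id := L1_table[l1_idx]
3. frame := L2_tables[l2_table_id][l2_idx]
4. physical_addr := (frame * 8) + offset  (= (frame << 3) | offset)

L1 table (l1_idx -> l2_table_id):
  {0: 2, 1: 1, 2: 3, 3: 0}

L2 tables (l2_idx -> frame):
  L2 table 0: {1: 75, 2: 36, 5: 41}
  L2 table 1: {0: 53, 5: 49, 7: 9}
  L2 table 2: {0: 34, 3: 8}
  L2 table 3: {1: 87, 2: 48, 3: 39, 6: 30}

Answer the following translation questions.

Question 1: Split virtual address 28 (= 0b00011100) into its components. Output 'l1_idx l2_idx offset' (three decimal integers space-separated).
vaddr = 28 = 0b00011100
  top 2 bits -> l1_idx = 0
  next 3 bits -> l2_idx = 3
  bottom 3 bits -> offset = 4

Answer: 0 3 4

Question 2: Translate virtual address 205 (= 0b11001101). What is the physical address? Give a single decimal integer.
Answer: 605

Derivation:
vaddr = 205 = 0b11001101
Split: l1_idx=3, l2_idx=1, offset=5
L1[3] = 0
L2[0][1] = 75
paddr = 75 * 8 + 5 = 605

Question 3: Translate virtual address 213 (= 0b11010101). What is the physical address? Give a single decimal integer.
vaddr = 213 = 0b11010101
Split: l1_idx=3, l2_idx=2, offset=5
L1[3] = 0
L2[0][2] = 36
paddr = 36 * 8 + 5 = 293

Answer: 293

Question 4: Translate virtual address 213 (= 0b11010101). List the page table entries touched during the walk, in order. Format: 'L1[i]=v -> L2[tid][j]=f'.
vaddr = 213 = 0b11010101
Split: l1_idx=3, l2_idx=2, offset=5

Answer: L1[3]=0 -> L2[0][2]=36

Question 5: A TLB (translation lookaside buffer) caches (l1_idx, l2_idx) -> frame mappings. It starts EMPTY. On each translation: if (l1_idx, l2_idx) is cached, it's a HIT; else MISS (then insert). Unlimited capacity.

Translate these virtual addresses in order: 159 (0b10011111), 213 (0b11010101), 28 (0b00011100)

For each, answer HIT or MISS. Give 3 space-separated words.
Answer: MISS MISS MISS

Derivation:
vaddr=159: (2,3) not in TLB -> MISS, insert
vaddr=213: (3,2) not in TLB -> MISS, insert
vaddr=28: (0,3) not in TLB -> MISS, insert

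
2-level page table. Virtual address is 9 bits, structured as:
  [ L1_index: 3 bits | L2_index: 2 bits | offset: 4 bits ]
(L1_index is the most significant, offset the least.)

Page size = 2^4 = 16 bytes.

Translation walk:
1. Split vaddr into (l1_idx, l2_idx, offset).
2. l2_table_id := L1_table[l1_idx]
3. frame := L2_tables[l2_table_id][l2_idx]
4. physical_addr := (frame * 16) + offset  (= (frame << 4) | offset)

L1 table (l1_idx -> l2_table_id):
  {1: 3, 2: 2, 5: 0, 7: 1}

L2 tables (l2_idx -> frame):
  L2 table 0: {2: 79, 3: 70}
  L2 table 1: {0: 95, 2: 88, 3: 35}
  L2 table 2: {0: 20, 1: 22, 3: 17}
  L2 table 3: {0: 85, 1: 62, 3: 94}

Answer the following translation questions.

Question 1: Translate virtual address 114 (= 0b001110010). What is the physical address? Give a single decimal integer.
Answer: 1506

Derivation:
vaddr = 114 = 0b001110010
Split: l1_idx=1, l2_idx=3, offset=2
L1[1] = 3
L2[3][3] = 94
paddr = 94 * 16 + 2 = 1506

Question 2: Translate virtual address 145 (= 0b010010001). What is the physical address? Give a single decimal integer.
vaddr = 145 = 0b010010001
Split: l1_idx=2, l2_idx=1, offset=1
L1[2] = 2
L2[2][1] = 22
paddr = 22 * 16 + 1 = 353

Answer: 353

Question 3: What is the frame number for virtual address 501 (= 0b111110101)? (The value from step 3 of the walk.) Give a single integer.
vaddr = 501: l1_idx=7, l2_idx=3
L1[7] = 1; L2[1][3] = 35

Answer: 35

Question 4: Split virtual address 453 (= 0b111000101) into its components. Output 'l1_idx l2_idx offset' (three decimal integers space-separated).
vaddr = 453 = 0b111000101
  top 3 bits -> l1_idx = 7
  next 2 bits -> l2_idx = 0
  bottom 4 bits -> offset = 5

Answer: 7 0 5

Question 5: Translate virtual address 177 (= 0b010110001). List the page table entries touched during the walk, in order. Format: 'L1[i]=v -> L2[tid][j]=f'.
vaddr = 177 = 0b010110001
Split: l1_idx=2, l2_idx=3, offset=1

Answer: L1[2]=2 -> L2[2][3]=17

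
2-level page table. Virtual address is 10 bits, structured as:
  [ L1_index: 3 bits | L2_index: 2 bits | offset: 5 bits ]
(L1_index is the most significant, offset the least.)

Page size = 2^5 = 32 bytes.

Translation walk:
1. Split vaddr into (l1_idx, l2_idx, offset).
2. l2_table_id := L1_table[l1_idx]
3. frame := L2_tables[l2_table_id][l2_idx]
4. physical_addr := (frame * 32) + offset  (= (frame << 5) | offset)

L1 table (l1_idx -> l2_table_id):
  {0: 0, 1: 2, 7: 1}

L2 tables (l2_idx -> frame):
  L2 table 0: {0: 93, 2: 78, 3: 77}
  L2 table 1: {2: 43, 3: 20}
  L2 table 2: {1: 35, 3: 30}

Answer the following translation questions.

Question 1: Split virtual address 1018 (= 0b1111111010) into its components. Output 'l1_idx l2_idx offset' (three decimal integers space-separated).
Answer: 7 3 26

Derivation:
vaddr = 1018 = 0b1111111010
  top 3 bits -> l1_idx = 7
  next 2 bits -> l2_idx = 3
  bottom 5 bits -> offset = 26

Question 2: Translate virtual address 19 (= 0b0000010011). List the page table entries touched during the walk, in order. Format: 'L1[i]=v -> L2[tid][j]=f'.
vaddr = 19 = 0b0000010011
Split: l1_idx=0, l2_idx=0, offset=19

Answer: L1[0]=0 -> L2[0][0]=93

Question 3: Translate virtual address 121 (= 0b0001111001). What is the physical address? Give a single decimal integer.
vaddr = 121 = 0b0001111001
Split: l1_idx=0, l2_idx=3, offset=25
L1[0] = 0
L2[0][3] = 77
paddr = 77 * 32 + 25 = 2489

Answer: 2489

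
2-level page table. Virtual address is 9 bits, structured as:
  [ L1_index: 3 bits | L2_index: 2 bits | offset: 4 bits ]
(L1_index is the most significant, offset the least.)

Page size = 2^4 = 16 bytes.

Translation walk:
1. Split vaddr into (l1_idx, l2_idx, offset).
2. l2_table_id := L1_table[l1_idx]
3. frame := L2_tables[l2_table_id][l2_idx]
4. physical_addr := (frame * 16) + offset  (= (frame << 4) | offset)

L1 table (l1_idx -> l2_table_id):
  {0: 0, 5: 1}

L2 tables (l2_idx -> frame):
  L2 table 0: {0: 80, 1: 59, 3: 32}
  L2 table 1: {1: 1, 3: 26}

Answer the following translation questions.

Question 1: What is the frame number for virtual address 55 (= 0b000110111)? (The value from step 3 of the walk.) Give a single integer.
Answer: 32

Derivation:
vaddr = 55: l1_idx=0, l2_idx=3
L1[0] = 0; L2[0][3] = 32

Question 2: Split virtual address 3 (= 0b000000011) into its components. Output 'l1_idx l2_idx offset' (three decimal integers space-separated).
Answer: 0 0 3

Derivation:
vaddr = 3 = 0b000000011
  top 3 bits -> l1_idx = 0
  next 2 bits -> l2_idx = 0
  bottom 4 bits -> offset = 3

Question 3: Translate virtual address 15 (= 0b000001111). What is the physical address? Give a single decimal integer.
vaddr = 15 = 0b000001111
Split: l1_idx=0, l2_idx=0, offset=15
L1[0] = 0
L2[0][0] = 80
paddr = 80 * 16 + 15 = 1295

Answer: 1295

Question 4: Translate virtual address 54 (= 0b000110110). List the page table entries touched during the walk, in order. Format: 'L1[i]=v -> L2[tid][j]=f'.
Answer: L1[0]=0 -> L2[0][3]=32

Derivation:
vaddr = 54 = 0b000110110
Split: l1_idx=0, l2_idx=3, offset=6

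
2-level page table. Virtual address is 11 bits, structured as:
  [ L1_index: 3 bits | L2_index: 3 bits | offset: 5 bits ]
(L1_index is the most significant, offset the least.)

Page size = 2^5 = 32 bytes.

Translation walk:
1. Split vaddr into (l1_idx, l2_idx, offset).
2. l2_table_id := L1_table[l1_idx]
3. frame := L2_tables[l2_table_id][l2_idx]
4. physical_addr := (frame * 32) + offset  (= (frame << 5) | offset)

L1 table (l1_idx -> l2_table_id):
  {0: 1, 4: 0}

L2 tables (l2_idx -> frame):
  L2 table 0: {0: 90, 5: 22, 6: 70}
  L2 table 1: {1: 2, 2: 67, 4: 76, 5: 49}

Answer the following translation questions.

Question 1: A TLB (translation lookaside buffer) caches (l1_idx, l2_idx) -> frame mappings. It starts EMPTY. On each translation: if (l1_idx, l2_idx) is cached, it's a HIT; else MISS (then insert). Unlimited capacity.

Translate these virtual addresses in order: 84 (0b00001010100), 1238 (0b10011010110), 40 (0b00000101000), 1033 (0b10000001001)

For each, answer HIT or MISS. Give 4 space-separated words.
Answer: MISS MISS MISS MISS

Derivation:
vaddr=84: (0,2) not in TLB -> MISS, insert
vaddr=1238: (4,6) not in TLB -> MISS, insert
vaddr=40: (0,1) not in TLB -> MISS, insert
vaddr=1033: (4,0) not in TLB -> MISS, insert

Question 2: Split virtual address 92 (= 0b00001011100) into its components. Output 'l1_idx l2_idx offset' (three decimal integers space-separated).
Answer: 0 2 28

Derivation:
vaddr = 92 = 0b00001011100
  top 3 bits -> l1_idx = 0
  next 3 bits -> l2_idx = 2
  bottom 5 bits -> offset = 28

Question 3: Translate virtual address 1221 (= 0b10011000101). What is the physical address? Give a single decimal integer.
Answer: 2245

Derivation:
vaddr = 1221 = 0b10011000101
Split: l1_idx=4, l2_idx=6, offset=5
L1[4] = 0
L2[0][6] = 70
paddr = 70 * 32 + 5 = 2245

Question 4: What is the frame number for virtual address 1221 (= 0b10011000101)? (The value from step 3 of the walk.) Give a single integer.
vaddr = 1221: l1_idx=4, l2_idx=6
L1[4] = 0; L2[0][6] = 70

Answer: 70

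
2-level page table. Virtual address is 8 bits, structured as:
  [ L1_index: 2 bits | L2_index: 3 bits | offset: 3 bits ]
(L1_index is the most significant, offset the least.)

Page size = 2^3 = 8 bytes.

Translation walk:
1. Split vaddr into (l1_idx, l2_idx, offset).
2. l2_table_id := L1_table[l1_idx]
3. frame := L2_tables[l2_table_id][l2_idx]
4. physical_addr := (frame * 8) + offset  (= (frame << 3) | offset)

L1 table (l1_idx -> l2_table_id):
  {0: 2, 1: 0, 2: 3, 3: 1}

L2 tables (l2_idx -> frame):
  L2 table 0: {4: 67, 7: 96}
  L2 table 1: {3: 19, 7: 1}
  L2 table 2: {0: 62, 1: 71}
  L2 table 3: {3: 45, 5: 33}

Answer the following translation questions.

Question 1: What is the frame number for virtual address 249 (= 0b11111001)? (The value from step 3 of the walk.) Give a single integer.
Answer: 1

Derivation:
vaddr = 249: l1_idx=3, l2_idx=7
L1[3] = 1; L2[1][7] = 1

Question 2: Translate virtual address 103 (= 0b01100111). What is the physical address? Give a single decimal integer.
Answer: 543

Derivation:
vaddr = 103 = 0b01100111
Split: l1_idx=1, l2_idx=4, offset=7
L1[1] = 0
L2[0][4] = 67
paddr = 67 * 8 + 7 = 543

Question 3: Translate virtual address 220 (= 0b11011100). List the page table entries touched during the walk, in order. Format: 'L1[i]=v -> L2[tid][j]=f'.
vaddr = 220 = 0b11011100
Split: l1_idx=3, l2_idx=3, offset=4

Answer: L1[3]=1 -> L2[1][3]=19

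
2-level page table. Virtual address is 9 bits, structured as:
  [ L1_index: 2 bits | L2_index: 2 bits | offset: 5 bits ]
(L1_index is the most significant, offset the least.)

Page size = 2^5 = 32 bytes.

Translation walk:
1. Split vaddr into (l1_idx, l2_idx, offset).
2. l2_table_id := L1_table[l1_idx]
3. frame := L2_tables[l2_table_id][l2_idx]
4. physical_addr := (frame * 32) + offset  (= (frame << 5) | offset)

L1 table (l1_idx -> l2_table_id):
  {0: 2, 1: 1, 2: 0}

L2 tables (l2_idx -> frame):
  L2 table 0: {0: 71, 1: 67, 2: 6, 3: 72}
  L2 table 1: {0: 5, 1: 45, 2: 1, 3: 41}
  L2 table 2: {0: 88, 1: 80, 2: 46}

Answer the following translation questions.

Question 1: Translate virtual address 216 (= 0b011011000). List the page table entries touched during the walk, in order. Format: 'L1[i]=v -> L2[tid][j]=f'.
Answer: L1[1]=1 -> L2[1][2]=1

Derivation:
vaddr = 216 = 0b011011000
Split: l1_idx=1, l2_idx=2, offset=24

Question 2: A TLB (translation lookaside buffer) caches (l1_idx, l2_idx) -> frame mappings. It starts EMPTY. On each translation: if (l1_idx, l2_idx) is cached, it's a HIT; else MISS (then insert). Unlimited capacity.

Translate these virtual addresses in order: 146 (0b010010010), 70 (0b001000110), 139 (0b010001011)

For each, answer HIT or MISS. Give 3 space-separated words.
vaddr=146: (1,0) not in TLB -> MISS, insert
vaddr=70: (0,2) not in TLB -> MISS, insert
vaddr=139: (1,0) in TLB -> HIT

Answer: MISS MISS HIT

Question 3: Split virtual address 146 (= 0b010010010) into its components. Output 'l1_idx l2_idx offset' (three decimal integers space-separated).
Answer: 1 0 18

Derivation:
vaddr = 146 = 0b010010010
  top 2 bits -> l1_idx = 1
  next 2 bits -> l2_idx = 0
  bottom 5 bits -> offset = 18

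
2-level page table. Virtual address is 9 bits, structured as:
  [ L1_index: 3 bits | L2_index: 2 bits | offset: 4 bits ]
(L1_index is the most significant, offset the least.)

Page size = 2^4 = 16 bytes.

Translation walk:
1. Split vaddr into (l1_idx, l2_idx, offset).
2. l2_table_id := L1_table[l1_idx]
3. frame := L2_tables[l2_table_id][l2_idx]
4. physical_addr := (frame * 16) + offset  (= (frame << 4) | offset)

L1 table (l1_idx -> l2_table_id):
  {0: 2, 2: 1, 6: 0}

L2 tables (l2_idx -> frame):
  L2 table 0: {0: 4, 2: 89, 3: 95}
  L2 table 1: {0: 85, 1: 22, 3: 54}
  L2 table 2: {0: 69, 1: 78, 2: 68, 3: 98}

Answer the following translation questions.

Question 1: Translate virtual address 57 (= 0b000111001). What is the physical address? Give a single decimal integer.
vaddr = 57 = 0b000111001
Split: l1_idx=0, l2_idx=3, offset=9
L1[0] = 2
L2[2][3] = 98
paddr = 98 * 16 + 9 = 1577

Answer: 1577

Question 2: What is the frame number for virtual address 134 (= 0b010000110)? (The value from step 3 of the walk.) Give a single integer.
vaddr = 134: l1_idx=2, l2_idx=0
L1[2] = 1; L2[1][0] = 85

Answer: 85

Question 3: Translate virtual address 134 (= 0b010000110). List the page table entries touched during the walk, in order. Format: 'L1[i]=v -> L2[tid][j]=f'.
vaddr = 134 = 0b010000110
Split: l1_idx=2, l2_idx=0, offset=6

Answer: L1[2]=1 -> L2[1][0]=85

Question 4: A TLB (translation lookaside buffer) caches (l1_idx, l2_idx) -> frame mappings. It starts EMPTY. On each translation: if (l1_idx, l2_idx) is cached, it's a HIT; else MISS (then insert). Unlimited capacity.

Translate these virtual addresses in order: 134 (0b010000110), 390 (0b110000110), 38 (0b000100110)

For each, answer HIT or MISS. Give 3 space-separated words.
Answer: MISS MISS MISS

Derivation:
vaddr=134: (2,0) not in TLB -> MISS, insert
vaddr=390: (6,0) not in TLB -> MISS, insert
vaddr=38: (0,2) not in TLB -> MISS, insert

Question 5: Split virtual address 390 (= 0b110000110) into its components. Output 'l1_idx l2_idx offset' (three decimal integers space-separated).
vaddr = 390 = 0b110000110
  top 3 bits -> l1_idx = 6
  next 2 bits -> l2_idx = 0
  bottom 4 bits -> offset = 6

Answer: 6 0 6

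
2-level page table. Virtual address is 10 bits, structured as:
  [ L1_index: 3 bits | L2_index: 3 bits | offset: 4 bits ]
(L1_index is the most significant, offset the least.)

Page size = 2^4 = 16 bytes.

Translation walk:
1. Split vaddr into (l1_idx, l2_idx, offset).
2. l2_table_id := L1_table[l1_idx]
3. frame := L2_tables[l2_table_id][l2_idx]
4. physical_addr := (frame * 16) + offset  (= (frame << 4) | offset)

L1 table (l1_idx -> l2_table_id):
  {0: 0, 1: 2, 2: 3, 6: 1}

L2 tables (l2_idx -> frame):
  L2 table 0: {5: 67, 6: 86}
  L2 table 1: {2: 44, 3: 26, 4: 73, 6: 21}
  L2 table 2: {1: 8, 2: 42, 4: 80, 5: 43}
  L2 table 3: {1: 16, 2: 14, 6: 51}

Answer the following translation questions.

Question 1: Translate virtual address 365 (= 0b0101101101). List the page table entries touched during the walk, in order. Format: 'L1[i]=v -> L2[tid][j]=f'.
vaddr = 365 = 0b0101101101
Split: l1_idx=2, l2_idx=6, offset=13

Answer: L1[2]=3 -> L2[3][6]=51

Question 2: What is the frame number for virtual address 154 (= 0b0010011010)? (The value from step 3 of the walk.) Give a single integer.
vaddr = 154: l1_idx=1, l2_idx=1
L1[1] = 2; L2[2][1] = 8

Answer: 8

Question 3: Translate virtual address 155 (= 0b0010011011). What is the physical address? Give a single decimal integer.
Answer: 139

Derivation:
vaddr = 155 = 0b0010011011
Split: l1_idx=1, l2_idx=1, offset=11
L1[1] = 2
L2[2][1] = 8
paddr = 8 * 16 + 11 = 139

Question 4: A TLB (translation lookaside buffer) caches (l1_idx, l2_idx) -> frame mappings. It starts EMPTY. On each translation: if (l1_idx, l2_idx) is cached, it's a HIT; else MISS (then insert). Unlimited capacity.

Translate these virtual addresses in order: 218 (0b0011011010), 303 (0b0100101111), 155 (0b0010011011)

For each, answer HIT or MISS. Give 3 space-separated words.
Answer: MISS MISS MISS

Derivation:
vaddr=218: (1,5) not in TLB -> MISS, insert
vaddr=303: (2,2) not in TLB -> MISS, insert
vaddr=155: (1,1) not in TLB -> MISS, insert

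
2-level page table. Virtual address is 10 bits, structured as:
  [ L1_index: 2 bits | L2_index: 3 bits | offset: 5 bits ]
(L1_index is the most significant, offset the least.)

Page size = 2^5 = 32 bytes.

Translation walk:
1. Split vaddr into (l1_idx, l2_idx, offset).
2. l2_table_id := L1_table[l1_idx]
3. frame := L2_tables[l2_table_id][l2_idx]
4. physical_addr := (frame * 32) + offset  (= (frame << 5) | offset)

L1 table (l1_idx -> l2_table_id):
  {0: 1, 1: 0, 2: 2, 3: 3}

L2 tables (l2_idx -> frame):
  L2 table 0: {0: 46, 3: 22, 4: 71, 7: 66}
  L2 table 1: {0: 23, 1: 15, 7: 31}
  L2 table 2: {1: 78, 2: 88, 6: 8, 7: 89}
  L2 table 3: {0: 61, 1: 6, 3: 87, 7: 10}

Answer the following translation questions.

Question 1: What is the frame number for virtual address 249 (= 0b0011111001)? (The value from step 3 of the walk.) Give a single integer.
Answer: 31

Derivation:
vaddr = 249: l1_idx=0, l2_idx=7
L1[0] = 1; L2[1][7] = 31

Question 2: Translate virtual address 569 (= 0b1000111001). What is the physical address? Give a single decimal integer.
Answer: 2521

Derivation:
vaddr = 569 = 0b1000111001
Split: l1_idx=2, l2_idx=1, offset=25
L1[2] = 2
L2[2][1] = 78
paddr = 78 * 32 + 25 = 2521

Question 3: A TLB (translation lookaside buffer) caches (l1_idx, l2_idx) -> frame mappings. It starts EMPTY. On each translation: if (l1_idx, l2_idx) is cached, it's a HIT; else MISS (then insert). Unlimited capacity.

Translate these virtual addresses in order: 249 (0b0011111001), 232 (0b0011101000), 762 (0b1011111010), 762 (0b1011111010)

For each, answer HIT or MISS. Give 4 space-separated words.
Answer: MISS HIT MISS HIT

Derivation:
vaddr=249: (0,7) not in TLB -> MISS, insert
vaddr=232: (0,7) in TLB -> HIT
vaddr=762: (2,7) not in TLB -> MISS, insert
vaddr=762: (2,7) in TLB -> HIT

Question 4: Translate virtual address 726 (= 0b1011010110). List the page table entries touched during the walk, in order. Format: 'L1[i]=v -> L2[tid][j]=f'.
Answer: L1[2]=2 -> L2[2][6]=8

Derivation:
vaddr = 726 = 0b1011010110
Split: l1_idx=2, l2_idx=6, offset=22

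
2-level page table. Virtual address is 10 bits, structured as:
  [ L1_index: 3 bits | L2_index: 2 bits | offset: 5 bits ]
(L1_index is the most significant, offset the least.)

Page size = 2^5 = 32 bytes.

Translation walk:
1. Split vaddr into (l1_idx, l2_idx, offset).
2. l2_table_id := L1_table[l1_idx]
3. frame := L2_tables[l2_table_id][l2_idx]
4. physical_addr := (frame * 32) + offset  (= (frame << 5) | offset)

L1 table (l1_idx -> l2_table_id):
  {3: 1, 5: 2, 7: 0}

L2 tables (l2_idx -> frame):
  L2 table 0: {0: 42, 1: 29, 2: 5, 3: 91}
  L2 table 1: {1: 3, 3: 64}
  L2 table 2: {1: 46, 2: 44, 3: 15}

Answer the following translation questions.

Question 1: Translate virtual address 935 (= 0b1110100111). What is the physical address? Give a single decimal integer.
Answer: 935

Derivation:
vaddr = 935 = 0b1110100111
Split: l1_idx=7, l2_idx=1, offset=7
L1[7] = 0
L2[0][1] = 29
paddr = 29 * 32 + 7 = 935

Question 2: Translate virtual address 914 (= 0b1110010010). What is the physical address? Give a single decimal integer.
vaddr = 914 = 0b1110010010
Split: l1_idx=7, l2_idx=0, offset=18
L1[7] = 0
L2[0][0] = 42
paddr = 42 * 32 + 18 = 1362

Answer: 1362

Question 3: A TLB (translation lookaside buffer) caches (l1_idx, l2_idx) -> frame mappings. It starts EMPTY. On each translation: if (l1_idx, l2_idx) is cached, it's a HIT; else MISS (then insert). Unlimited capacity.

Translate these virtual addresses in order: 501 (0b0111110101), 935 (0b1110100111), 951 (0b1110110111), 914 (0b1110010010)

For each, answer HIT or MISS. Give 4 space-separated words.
vaddr=501: (3,3) not in TLB -> MISS, insert
vaddr=935: (7,1) not in TLB -> MISS, insert
vaddr=951: (7,1) in TLB -> HIT
vaddr=914: (7,0) not in TLB -> MISS, insert

Answer: MISS MISS HIT MISS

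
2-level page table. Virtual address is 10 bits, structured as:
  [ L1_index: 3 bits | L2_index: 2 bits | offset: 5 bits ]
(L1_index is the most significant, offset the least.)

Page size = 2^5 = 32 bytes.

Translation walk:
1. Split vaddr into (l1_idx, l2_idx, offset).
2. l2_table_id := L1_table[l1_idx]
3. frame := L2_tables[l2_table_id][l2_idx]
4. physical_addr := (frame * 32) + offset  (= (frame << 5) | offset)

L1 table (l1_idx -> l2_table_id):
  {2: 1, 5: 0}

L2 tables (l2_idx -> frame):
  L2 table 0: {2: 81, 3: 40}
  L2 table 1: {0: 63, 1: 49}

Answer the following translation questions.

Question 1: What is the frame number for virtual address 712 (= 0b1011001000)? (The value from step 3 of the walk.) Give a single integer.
Answer: 81

Derivation:
vaddr = 712: l1_idx=5, l2_idx=2
L1[5] = 0; L2[0][2] = 81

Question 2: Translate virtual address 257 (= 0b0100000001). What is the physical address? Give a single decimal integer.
Answer: 2017

Derivation:
vaddr = 257 = 0b0100000001
Split: l1_idx=2, l2_idx=0, offset=1
L1[2] = 1
L2[1][0] = 63
paddr = 63 * 32 + 1 = 2017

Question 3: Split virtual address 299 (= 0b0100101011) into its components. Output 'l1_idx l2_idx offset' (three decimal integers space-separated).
Answer: 2 1 11

Derivation:
vaddr = 299 = 0b0100101011
  top 3 bits -> l1_idx = 2
  next 2 bits -> l2_idx = 1
  bottom 5 bits -> offset = 11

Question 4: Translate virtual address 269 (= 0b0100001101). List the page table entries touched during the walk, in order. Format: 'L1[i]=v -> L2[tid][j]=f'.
Answer: L1[2]=1 -> L2[1][0]=63

Derivation:
vaddr = 269 = 0b0100001101
Split: l1_idx=2, l2_idx=0, offset=13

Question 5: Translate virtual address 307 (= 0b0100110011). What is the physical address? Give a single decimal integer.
vaddr = 307 = 0b0100110011
Split: l1_idx=2, l2_idx=1, offset=19
L1[2] = 1
L2[1][1] = 49
paddr = 49 * 32 + 19 = 1587

Answer: 1587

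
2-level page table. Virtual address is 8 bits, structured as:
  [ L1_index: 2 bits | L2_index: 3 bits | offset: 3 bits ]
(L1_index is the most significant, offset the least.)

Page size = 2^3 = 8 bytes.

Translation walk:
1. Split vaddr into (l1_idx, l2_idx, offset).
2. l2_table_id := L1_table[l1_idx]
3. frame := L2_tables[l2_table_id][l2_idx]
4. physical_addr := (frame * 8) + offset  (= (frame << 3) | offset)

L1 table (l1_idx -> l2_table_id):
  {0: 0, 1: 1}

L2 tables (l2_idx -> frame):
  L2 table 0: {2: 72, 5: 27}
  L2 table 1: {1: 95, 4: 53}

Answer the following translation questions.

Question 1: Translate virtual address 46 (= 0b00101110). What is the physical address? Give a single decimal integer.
Answer: 222

Derivation:
vaddr = 46 = 0b00101110
Split: l1_idx=0, l2_idx=5, offset=6
L1[0] = 0
L2[0][5] = 27
paddr = 27 * 8 + 6 = 222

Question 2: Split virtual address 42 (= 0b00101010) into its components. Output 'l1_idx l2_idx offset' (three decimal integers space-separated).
vaddr = 42 = 0b00101010
  top 2 bits -> l1_idx = 0
  next 3 bits -> l2_idx = 5
  bottom 3 bits -> offset = 2

Answer: 0 5 2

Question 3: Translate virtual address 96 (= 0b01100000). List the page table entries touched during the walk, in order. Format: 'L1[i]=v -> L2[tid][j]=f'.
vaddr = 96 = 0b01100000
Split: l1_idx=1, l2_idx=4, offset=0

Answer: L1[1]=1 -> L2[1][4]=53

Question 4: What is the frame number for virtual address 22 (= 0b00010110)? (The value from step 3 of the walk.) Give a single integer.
Answer: 72

Derivation:
vaddr = 22: l1_idx=0, l2_idx=2
L1[0] = 0; L2[0][2] = 72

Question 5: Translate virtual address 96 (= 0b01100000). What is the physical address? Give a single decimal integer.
Answer: 424

Derivation:
vaddr = 96 = 0b01100000
Split: l1_idx=1, l2_idx=4, offset=0
L1[1] = 1
L2[1][4] = 53
paddr = 53 * 8 + 0 = 424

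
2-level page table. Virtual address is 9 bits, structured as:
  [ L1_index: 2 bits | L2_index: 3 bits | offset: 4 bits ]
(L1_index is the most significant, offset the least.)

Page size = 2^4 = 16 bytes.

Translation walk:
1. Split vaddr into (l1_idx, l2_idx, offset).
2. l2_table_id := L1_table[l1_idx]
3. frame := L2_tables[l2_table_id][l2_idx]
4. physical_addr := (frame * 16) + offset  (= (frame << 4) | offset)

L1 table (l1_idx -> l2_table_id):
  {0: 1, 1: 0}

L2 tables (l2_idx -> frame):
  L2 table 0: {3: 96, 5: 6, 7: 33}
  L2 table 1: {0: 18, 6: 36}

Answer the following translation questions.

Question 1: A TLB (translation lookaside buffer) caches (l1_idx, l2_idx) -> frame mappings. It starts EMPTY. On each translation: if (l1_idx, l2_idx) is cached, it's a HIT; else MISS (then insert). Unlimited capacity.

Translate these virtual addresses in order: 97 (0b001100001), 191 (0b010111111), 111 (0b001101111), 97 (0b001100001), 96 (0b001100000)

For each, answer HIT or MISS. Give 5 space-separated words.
Answer: MISS MISS HIT HIT HIT

Derivation:
vaddr=97: (0,6) not in TLB -> MISS, insert
vaddr=191: (1,3) not in TLB -> MISS, insert
vaddr=111: (0,6) in TLB -> HIT
vaddr=97: (0,6) in TLB -> HIT
vaddr=96: (0,6) in TLB -> HIT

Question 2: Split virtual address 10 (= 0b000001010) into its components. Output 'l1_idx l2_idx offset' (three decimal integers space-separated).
vaddr = 10 = 0b000001010
  top 2 bits -> l1_idx = 0
  next 3 bits -> l2_idx = 0
  bottom 4 bits -> offset = 10

Answer: 0 0 10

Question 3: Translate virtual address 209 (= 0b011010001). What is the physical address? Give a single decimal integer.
Answer: 97

Derivation:
vaddr = 209 = 0b011010001
Split: l1_idx=1, l2_idx=5, offset=1
L1[1] = 0
L2[0][5] = 6
paddr = 6 * 16 + 1 = 97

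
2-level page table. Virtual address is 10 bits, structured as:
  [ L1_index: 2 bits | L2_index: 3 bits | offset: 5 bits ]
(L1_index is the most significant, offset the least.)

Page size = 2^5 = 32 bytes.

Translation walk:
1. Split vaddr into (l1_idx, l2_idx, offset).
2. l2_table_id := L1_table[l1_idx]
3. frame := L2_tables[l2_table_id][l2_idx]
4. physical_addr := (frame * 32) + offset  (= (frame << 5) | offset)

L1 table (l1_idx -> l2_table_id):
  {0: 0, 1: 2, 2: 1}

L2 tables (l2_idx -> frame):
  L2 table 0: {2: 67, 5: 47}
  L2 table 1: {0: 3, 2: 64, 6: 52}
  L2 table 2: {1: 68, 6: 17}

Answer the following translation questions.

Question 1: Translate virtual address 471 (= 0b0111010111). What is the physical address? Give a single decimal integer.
vaddr = 471 = 0b0111010111
Split: l1_idx=1, l2_idx=6, offset=23
L1[1] = 2
L2[2][6] = 17
paddr = 17 * 32 + 23 = 567

Answer: 567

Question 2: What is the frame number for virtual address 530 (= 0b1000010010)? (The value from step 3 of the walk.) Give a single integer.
vaddr = 530: l1_idx=2, l2_idx=0
L1[2] = 1; L2[1][0] = 3

Answer: 3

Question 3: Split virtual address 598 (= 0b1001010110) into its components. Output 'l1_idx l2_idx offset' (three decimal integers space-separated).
vaddr = 598 = 0b1001010110
  top 2 bits -> l1_idx = 2
  next 3 bits -> l2_idx = 2
  bottom 5 bits -> offset = 22

Answer: 2 2 22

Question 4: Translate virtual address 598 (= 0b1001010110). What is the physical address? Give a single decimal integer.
vaddr = 598 = 0b1001010110
Split: l1_idx=2, l2_idx=2, offset=22
L1[2] = 1
L2[1][2] = 64
paddr = 64 * 32 + 22 = 2070

Answer: 2070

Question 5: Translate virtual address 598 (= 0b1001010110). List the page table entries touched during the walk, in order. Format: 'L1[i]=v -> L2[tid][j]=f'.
Answer: L1[2]=1 -> L2[1][2]=64

Derivation:
vaddr = 598 = 0b1001010110
Split: l1_idx=2, l2_idx=2, offset=22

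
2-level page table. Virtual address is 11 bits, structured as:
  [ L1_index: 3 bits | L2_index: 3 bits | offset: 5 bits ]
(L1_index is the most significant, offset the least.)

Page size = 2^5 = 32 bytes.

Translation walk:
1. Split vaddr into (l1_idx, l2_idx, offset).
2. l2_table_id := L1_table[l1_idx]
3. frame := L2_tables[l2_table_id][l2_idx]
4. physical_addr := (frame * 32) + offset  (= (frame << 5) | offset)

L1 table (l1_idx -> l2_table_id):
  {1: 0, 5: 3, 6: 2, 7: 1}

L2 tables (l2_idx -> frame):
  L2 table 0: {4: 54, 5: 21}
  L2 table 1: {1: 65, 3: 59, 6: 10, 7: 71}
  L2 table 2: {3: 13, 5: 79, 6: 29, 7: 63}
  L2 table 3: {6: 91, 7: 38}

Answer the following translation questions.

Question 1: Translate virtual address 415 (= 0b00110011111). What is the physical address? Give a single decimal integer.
vaddr = 415 = 0b00110011111
Split: l1_idx=1, l2_idx=4, offset=31
L1[1] = 0
L2[0][4] = 54
paddr = 54 * 32 + 31 = 1759

Answer: 1759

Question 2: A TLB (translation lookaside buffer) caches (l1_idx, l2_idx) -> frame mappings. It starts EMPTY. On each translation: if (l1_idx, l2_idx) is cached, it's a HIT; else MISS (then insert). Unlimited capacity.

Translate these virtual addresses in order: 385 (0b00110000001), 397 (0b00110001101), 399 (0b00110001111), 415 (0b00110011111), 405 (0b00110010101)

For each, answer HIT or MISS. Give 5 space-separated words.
vaddr=385: (1,4) not in TLB -> MISS, insert
vaddr=397: (1,4) in TLB -> HIT
vaddr=399: (1,4) in TLB -> HIT
vaddr=415: (1,4) in TLB -> HIT
vaddr=405: (1,4) in TLB -> HIT

Answer: MISS HIT HIT HIT HIT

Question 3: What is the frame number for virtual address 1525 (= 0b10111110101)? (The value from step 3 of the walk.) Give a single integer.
Answer: 38

Derivation:
vaddr = 1525: l1_idx=5, l2_idx=7
L1[5] = 3; L2[3][7] = 38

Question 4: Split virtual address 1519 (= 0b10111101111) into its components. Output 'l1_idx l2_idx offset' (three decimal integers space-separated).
Answer: 5 7 15

Derivation:
vaddr = 1519 = 0b10111101111
  top 3 bits -> l1_idx = 5
  next 3 bits -> l2_idx = 7
  bottom 5 bits -> offset = 15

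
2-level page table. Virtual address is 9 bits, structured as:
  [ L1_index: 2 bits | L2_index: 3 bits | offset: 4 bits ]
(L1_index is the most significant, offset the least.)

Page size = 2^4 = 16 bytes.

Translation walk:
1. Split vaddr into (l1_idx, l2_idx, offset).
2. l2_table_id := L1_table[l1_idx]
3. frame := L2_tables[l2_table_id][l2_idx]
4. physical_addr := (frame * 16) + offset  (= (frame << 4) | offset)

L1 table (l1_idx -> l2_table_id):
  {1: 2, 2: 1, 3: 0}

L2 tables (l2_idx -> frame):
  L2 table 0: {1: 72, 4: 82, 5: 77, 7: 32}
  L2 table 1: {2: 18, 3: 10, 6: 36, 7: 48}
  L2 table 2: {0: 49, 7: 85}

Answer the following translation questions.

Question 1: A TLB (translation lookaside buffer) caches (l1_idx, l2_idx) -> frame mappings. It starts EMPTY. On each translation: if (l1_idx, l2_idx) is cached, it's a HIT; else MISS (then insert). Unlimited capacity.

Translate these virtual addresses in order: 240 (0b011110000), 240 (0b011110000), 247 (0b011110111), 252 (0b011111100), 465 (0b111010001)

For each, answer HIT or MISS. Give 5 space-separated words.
Answer: MISS HIT HIT HIT MISS

Derivation:
vaddr=240: (1,7) not in TLB -> MISS, insert
vaddr=240: (1,7) in TLB -> HIT
vaddr=247: (1,7) in TLB -> HIT
vaddr=252: (1,7) in TLB -> HIT
vaddr=465: (3,5) not in TLB -> MISS, insert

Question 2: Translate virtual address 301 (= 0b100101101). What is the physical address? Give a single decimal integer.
vaddr = 301 = 0b100101101
Split: l1_idx=2, l2_idx=2, offset=13
L1[2] = 1
L2[1][2] = 18
paddr = 18 * 16 + 13 = 301

Answer: 301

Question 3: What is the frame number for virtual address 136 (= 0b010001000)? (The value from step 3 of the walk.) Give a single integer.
vaddr = 136: l1_idx=1, l2_idx=0
L1[1] = 2; L2[2][0] = 49

Answer: 49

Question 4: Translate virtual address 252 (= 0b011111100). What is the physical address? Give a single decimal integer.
vaddr = 252 = 0b011111100
Split: l1_idx=1, l2_idx=7, offset=12
L1[1] = 2
L2[2][7] = 85
paddr = 85 * 16 + 12 = 1372

Answer: 1372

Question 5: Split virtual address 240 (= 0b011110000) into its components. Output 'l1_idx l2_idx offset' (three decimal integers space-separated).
Answer: 1 7 0

Derivation:
vaddr = 240 = 0b011110000
  top 2 bits -> l1_idx = 1
  next 3 bits -> l2_idx = 7
  bottom 4 bits -> offset = 0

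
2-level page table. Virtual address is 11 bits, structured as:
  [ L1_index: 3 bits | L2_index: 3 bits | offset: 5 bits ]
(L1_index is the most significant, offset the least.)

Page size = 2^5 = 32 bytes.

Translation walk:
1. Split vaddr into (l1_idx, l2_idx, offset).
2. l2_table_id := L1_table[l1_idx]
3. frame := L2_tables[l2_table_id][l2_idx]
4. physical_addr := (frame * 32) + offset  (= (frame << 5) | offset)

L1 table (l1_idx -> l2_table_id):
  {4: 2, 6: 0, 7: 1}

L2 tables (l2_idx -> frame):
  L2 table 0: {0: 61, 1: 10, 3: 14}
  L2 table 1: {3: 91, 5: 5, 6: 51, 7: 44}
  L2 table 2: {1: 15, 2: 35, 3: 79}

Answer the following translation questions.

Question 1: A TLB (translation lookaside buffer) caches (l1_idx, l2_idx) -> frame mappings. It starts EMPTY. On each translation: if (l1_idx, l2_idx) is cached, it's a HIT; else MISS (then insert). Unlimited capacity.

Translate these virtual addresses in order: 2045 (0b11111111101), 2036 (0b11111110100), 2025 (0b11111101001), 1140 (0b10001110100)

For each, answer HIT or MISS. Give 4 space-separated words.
vaddr=2045: (7,7) not in TLB -> MISS, insert
vaddr=2036: (7,7) in TLB -> HIT
vaddr=2025: (7,7) in TLB -> HIT
vaddr=1140: (4,3) not in TLB -> MISS, insert

Answer: MISS HIT HIT MISS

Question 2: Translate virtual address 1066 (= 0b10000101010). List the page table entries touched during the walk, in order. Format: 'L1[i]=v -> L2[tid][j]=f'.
Answer: L1[4]=2 -> L2[2][1]=15

Derivation:
vaddr = 1066 = 0b10000101010
Split: l1_idx=4, l2_idx=1, offset=10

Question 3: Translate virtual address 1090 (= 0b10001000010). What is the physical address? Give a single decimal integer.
vaddr = 1090 = 0b10001000010
Split: l1_idx=4, l2_idx=2, offset=2
L1[4] = 2
L2[2][2] = 35
paddr = 35 * 32 + 2 = 1122

Answer: 1122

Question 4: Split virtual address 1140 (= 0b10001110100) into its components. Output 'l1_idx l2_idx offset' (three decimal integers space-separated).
vaddr = 1140 = 0b10001110100
  top 3 bits -> l1_idx = 4
  next 3 bits -> l2_idx = 3
  bottom 5 bits -> offset = 20

Answer: 4 3 20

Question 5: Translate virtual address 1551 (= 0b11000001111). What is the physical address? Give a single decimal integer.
Answer: 1967

Derivation:
vaddr = 1551 = 0b11000001111
Split: l1_idx=6, l2_idx=0, offset=15
L1[6] = 0
L2[0][0] = 61
paddr = 61 * 32 + 15 = 1967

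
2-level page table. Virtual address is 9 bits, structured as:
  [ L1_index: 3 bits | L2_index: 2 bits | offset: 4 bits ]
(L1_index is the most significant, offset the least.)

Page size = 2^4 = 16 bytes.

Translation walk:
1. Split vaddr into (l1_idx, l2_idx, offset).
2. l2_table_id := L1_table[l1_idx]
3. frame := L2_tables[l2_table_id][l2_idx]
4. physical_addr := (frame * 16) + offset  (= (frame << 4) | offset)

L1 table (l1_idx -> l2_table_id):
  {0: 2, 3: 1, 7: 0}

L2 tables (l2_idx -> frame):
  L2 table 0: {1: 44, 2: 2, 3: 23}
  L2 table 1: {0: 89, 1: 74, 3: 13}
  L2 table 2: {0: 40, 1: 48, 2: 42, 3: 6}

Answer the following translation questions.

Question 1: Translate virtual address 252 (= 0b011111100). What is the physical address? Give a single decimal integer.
Answer: 220

Derivation:
vaddr = 252 = 0b011111100
Split: l1_idx=3, l2_idx=3, offset=12
L1[3] = 1
L2[1][3] = 13
paddr = 13 * 16 + 12 = 220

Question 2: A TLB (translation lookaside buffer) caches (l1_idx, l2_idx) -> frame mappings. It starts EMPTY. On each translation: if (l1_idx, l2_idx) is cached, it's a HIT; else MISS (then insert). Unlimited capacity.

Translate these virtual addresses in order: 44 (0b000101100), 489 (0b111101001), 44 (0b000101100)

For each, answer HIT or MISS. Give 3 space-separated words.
vaddr=44: (0,2) not in TLB -> MISS, insert
vaddr=489: (7,2) not in TLB -> MISS, insert
vaddr=44: (0,2) in TLB -> HIT

Answer: MISS MISS HIT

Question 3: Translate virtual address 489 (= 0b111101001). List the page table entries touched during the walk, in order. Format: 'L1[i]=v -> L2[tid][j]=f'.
Answer: L1[7]=0 -> L2[0][2]=2

Derivation:
vaddr = 489 = 0b111101001
Split: l1_idx=7, l2_idx=2, offset=9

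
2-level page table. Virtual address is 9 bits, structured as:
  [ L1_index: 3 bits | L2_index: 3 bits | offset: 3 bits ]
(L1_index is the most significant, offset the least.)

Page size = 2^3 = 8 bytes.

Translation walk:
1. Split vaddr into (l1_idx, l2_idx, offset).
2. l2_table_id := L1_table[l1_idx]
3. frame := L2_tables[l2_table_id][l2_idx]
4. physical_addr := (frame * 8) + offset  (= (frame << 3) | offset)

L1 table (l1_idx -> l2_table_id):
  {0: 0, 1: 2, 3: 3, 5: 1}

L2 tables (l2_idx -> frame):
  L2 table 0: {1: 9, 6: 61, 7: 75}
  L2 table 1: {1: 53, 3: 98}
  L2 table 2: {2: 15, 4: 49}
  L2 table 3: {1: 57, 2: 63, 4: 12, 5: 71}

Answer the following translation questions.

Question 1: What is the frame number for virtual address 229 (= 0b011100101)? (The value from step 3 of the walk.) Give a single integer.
vaddr = 229: l1_idx=3, l2_idx=4
L1[3] = 3; L2[3][4] = 12

Answer: 12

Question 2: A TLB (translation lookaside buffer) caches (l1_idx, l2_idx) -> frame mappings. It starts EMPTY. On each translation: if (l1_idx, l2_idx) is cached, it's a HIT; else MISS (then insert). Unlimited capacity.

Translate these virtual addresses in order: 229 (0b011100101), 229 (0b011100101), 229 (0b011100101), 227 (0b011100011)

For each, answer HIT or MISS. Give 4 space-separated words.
vaddr=229: (3,4) not in TLB -> MISS, insert
vaddr=229: (3,4) in TLB -> HIT
vaddr=229: (3,4) in TLB -> HIT
vaddr=227: (3,4) in TLB -> HIT

Answer: MISS HIT HIT HIT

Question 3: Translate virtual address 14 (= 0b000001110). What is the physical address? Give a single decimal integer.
vaddr = 14 = 0b000001110
Split: l1_idx=0, l2_idx=1, offset=6
L1[0] = 0
L2[0][1] = 9
paddr = 9 * 8 + 6 = 78

Answer: 78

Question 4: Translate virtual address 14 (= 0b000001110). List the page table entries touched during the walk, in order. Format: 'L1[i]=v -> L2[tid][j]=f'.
vaddr = 14 = 0b000001110
Split: l1_idx=0, l2_idx=1, offset=6

Answer: L1[0]=0 -> L2[0][1]=9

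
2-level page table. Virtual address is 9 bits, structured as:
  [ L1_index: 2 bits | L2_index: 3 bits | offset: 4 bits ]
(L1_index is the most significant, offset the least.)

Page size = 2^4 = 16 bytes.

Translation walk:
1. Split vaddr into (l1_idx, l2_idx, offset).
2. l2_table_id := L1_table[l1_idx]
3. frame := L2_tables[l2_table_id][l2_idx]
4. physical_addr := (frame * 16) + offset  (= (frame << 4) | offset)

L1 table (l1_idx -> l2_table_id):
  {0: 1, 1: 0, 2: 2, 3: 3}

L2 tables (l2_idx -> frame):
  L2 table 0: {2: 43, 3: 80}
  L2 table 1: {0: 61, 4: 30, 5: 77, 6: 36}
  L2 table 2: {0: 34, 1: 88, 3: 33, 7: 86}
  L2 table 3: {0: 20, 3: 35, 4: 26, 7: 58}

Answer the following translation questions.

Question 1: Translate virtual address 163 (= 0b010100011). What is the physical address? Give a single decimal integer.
Answer: 691

Derivation:
vaddr = 163 = 0b010100011
Split: l1_idx=1, l2_idx=2, offset=3
L1[1] = 0
L2[0][2] = 43
paddr = 43 * 16 + 3 = 691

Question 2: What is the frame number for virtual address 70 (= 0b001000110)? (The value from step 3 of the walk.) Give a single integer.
vaddr = 70: l1_idx=0, l2_idx=4
L1[0] = 1; L2[1][4] = 30

Answer: 30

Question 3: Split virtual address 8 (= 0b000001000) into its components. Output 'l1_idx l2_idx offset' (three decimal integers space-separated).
vaddr = 8 = 0b000001000
  top 2 bits -> l1_idx = 0
  next 3 bits -> l2_idx = 0
  bottom 4 bits -> offset = 8

Answer: 0 0 8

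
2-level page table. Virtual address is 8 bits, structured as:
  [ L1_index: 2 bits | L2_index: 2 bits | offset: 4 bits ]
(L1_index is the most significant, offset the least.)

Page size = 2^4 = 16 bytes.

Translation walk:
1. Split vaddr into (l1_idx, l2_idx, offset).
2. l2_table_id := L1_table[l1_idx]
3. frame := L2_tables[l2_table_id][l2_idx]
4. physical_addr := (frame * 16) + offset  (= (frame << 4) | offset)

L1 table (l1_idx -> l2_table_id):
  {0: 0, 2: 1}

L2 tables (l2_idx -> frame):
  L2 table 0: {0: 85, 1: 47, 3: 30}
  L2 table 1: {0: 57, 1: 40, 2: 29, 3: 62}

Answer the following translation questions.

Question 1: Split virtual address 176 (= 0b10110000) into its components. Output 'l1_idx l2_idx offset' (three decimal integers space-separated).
Answer: 2 3 0

Derivation:
vaddr = 176 = 0b10110000
  top 2 bits -> l1_idx = 2
  next 2 bits -> l2_idx = 3
  bottom 4 bits -> offset = 0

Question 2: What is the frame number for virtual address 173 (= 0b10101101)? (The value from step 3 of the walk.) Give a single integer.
Answer: 29

Derivation:
vaddr = 173: l1_idx=2, l2_idx=2
L1[2] = 1; L2[1][2] = 29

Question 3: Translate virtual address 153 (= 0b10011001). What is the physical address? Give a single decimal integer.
Answer: 649

Derivation:
vaddr = 153 = 0b10011001
Split: l1_idx=2, l2_idx=1, offset=9
L1[2] = 1
L2[1][1] = 40
paddr = 40 * 16 + 9 = 649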